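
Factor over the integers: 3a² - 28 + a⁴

Substitute u = a² to get a quadratic in u, then factor.
a² - 4 is a difference of squares.
a² + 7 is irreducible over ℤ (always positive, so no real roots).

(a + 2)(a - 2)(a² + 7)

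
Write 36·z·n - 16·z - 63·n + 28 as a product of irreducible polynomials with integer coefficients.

Group as (36·z·n - 16·z) + (-63·n + 28) = 4·z·(9·n - 4) - 7·(9·n - 4).
Both groups share the factor (9·n - 4).

(4·z - 7)·(9·n - 4)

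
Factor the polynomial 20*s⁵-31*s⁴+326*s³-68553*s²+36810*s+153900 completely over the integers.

By the rational root theorem, s = 9/5 is a root, so (5*s-9) divides it; the quotient is 4*s⁴+s³+67*s²-13590*s-17100.
Then s = -5/4 is a root, giving the factor (4*s+5) and quotient s³-s²+18*s-3420.
Next, s = 15 is a root, giving the factor (s-15) and quotient s²+14*s+228.
The quadratic s²+14*s+228 has discriminant -716 < 0 and is irreducible over ℤ.

(4*s+5)*(5*s-9)*(s-15)*(s²+14*s+228)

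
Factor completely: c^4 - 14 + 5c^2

Substitute u = c^2 to get a quadratic in u, then factor.
c^2 + 7 is irreducible over ℤ (always positive, so no real roots).
c^2 - 2 is irreducible over ℤ (2 is not a perfect square).

(c^2 + 7)(c^2 - 2)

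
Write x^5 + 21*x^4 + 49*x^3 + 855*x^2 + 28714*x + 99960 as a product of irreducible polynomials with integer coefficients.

By the rational root theorem, x = -15 is a root, so (x + 15) divides it; the quotient is x^4 + 6*x^3 - 41*x^2 + 1470*x + 6664.
Then x = -4 is a root, so (x + 4) is a factor; dividing leaves x^3 + 2*x^2 - 49*x + 1666.
Continuing, x = -14 is a root, so (x + 14) is a factor; dividing leaves x^2 - 12*x + 119.
The quadratic x^2 - 12*x + 119 has discriminant -332 < 0 and is irreducible over ℤ.

(x + 14)*(x + 15)*(x + 4)*(x^2 - 12*x + 119)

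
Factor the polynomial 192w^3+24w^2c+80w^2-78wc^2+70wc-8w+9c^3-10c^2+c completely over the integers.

Group: 12w(16w^2-10wc+8w+c^2-c) + (9c-1)(16w^2-10wc+8w+c^2-c); both groups contain (16w^2-10wc+8w+c^2-c), so (12w+9c-1) is a factor with cofactor 16w^2-10wc+8w+c^2-c.
The cofactor groups again: 16w^2-10wc+8w+c^2-c = 8w(2w-c+1) - c(2w-c+1); both groups contain (2w-c+1), giving (8w-c)(2w-c+1).

(2w-c+1)(8w-c)(12w+9c-1)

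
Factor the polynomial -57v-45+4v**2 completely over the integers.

(4v+3)(v-15)

Need a pair with product 4·(-45) = -180 and sum -57: that's -60 and 3.
Split the middle term: 4v**2-60v + 3v-45 = 4v(v-15) + 3(v-15).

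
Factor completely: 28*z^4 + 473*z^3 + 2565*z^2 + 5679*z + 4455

(4*z + 11)*(7*z + 15)*(z + 3)*(z + 9)

Trying the rational-root candidates, z = -11/4 is a root, so (4*z + 11) divides it; the quotient is 7*z^3 + 99*z^2 + 369*z + 405.
Then z = -9 is a root, so (z + 9) is a factor; dividing leaves 7*z^2 + 36*z + 45.
The remaining quadratic factors as (z + 3)(7*z + 15).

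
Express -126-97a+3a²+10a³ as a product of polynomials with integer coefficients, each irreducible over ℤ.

(2a-7)(5a+9)(a+2)

By the rational root theorem, a = -2 is a root, giving the factor (a+2) and quotient 10a²-17a-63.
The remaining quadratic factors as (2a-7)(5a+9).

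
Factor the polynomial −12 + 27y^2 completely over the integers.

Factor out 3, leaving 9y^2 − 4, which is a difference of two squares.

3(3y + 2)(3y − 2)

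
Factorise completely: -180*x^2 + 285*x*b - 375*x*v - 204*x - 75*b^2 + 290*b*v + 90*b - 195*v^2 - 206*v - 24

Group: -12*x*(15*x - 5*b + 15*v + 2) + (15*b - 13*v - 12)*(15*x - 5*b + 15*v + 2); both groups contain (15*x - 5*b + 15*v + 2).

-(12*x - 15*b + 13*v + 12)*(15*x - 5*b + 15*v + 2)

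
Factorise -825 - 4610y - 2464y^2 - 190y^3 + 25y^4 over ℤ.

(5y + 1)(5y + 11)(y + 5)(y - 15)

Testing divisors of the constant over divisors of the leading coefficient, y = -1/5 is a root, so (5y + 1) divides it; the quotient is 5y^3 - 39y^2 - 485y - 825.
Next, y = 15 is a root, giving the factor (y - 15) and quotient 5y^2 + 36y + 55.
The remaining quadratic factors as (y + 5)(5y + 11).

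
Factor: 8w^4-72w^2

8w^2(w+3)(w-3)

Pull out the common factor 8w^2; w^2-9 is a difference of squares.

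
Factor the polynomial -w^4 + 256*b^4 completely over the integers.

Difference of squares twice: with A = 4*b and B = w, A⁴ − B⁴ = (A² − B²)(A² + B²), and A² − B² factors again.

(4*b + w)*(4*b - w)*(16*b^2 + w^2)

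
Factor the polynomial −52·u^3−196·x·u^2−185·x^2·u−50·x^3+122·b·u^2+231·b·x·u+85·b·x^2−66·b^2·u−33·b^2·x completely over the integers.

Group: 3·b·(−11·b·x−22·b·u+10·x^2+33·x·u+26·u^2) + (−5·x−2·u)·(−11·b·x−22·b·u+10·x^2+33·x·u+26·u^2); both groups contain (−11·b·x−22·b·u+10·x^2+33·x·u+26·u^2), so (3·b−5·x−2·u) is a factor with cofactor −11·b·x−22·b·u+10·x^2+33·x·u+26·u^2.
The cofactor groups again: −11·b·x−22·b·u+10·x^2+33·x·u+26·u^2 = −11·b·(x+2·u) + (10·x+13·u)·(x+2·u); both groups contain (x+2·u), giving −(11·b−10·x−13·u)·(x+2·u).

−(11·b−10·x−13·u)·(x+2·u)·(3·b−5·x−2·u)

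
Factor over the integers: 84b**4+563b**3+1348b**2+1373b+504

(3b+8)(4b+7)(7b+9)(b+1)

Trying the rational-root candidates, b = -9/7 is a root, so (7b+9) is a factor; dividing leaves 12b**3+65b**2+109b+56.
Next, b = -1 is a root, so (b+1) divides it; the quotient is 12b**2+53b+56.
The remaining quadratic factors as (3b+8)(4b+7).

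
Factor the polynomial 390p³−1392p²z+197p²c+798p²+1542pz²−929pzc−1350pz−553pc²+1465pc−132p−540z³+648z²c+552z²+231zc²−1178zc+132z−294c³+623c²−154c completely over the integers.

(5p−9z−6c+11)(13p−10z+7c−2)(6p−6z+7c)

Group: 6p(65p²−167pz−43pc+133p+90z²−3zc−92z−42c²+89c−22) + (−6z+7c)(65p²−167pz−43pc+133p+90z²−3zc−92z−42c²+89c−22); both groups contain (65p²−167pz−43pc+133p+90z²−3zc−92z−42c²+89c−22), so (6p−6z+7c) is a factor with cofactor 65p²−167pz−43pc+133p+90z²−3zc−92z−42c²+89c−22.
The cofactor groups again: 65p²−167pz−43pc+133p+90z²−3zc−92z−42c²+89c−22 = 13p(5p−9z−6c+11) + (−10z+7c−2)(5p−9z−6c+11); both groups contain (5p−9z−6c+11), giving (13p−10z+7c−2)(5p−9z−6c+11).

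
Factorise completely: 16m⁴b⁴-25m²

Every term has a factor of m²; factoring it out leaves 16m²b⁴-25.
Recognize a difference of squares with the parts 4mb² and 5.

m²(4mb²+5)(4mb²-5)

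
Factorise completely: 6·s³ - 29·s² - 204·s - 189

(6·s + 7)·(s + 3)·(s - 9)

Among the possible rational roots, s = -7/6 is a root, giving the factor (6·s + 7) and quotient s² - 6·s - 27.
The remaining quadratic factors as (s + 3)(s - 9).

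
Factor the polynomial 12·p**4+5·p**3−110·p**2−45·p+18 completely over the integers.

(3·p+2)·(4·p−1)·(p+3)·(p−3)

Testing divisors of the constant over divisors of the leading coefficient, p = −2/3 is a root, giving the factor (3·p+2) and quotient 4·p**3−p**2−36·p+9.
Then p = 3 is a root, giving the factor (p−3) and quotient 4·p**2+11·p−3.
The remaining quadratic factors as (4·p−1)(p+3).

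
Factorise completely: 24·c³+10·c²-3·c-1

Trying the rational-root candidates, c = -1/2 is a root, so (2·c+1) is a factor; dividing leaves 12·c²-c-1.
The remaining quadratic factors as (3·c-1)(4·c+1).

(2·c+1)·(3·c-1)·(4·c+1)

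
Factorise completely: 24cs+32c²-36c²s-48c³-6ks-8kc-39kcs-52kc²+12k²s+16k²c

(k-4c)(4k+3c-2)(4c+3s)

Group: 4c(4k²-13kc-2k-12c²+8c) + 3s(4k²-13kc-2k-12c²+8c); both groups contain (4k²-13kc-2k-12c²+8c), so (4c+3s) is a factor with cofactor 4k²-13kc-2k-12c²+8c.
The cofactor groups again: 4k²-13kc-2k-12c²+8c = 4k(k-4c) + (3c-2)(k-4c); both groups contain (k-4c), giving (4k+3c-2)(k-4c).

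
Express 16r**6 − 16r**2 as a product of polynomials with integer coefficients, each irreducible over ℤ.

Factor out 16r**2 first: what remains is r**4 − 1.
Recognize a difference of squares with the parts r**2 and 1.
r**2 − 1 is again a difference of squares: (r − 1)(r + 1).

16r**2(r + 1)(r − 1)(r**2 + 1)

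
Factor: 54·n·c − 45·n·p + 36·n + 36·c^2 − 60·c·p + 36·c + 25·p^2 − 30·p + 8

(9·n + 6·c − 5·p + 2)·(6·c − 5·p + 4)

Group: 9·n·(6·c − 5·p + 4) + (6·c − 5·p + 2)·(6·c − 5·p + 4); both groups contain (6·c − 5·p + 4).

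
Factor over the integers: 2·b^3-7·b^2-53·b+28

(2·b-1)·(b+4)·(b-7)

Among the possible rational roots, b = 7 is a root, so (b-7) is a factor; dividing leaves 2·b^2+7·b-4.
The remaining quadratic factors as (b+4)(2·b-1).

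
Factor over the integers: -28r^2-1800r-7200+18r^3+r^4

(r+10)(r+12)(r+6)(r-10)

By the rational root theorem, r = -12 is a root, so (r+12) divides it; the quotient is r^3+6r^2-100r-600.
Next, r = -6 is a root, giving the factor (r+6) and quotient r^2-100.
The remaining quadratic factors as (r+10)(r-10).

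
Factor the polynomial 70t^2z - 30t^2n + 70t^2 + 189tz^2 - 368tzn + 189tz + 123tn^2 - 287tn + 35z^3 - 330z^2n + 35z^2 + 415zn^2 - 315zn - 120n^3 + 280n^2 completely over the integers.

Group: 7z(10t^2 + 27tz - 41tn + 5z^2 - 45zn + 40n^2) + (-3n + 7)(10t^2 + 27tz - 41tn + 5z^2 - 45zn + 40n^2); both groups contain (10t^2 + 27tz - 41tn + 5z^2 - 45zn + 40n^2), so (7z - 3n + 7) is a factor with cofactor 10t^2 + 27tz - 41tn + 5z^2 - 45zn + 40n^2.
The cofactor groups again: 10t^2 + 27tz - 41tn + 5z^2 - 45zn + 40n^2 = 5t(2t + 5z - 5n) + (z - 8n)(2t + 5z - 5n); both groups contain (2t + 5z - 5n), giving (5t + z - 8n)(2t + 5z - 5n).

(7z - 3n + 7)(2t + 5z - 5n)(5t + z - 8n)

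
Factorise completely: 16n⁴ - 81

(2n)⁴ − (3)⁴ = ((2n)² − (3)²)((2n)² + (3)²); the first factor splits again, the second (4n² + 9) is irreducible.

(2n + 3)(2n - 3)(4n² + 9)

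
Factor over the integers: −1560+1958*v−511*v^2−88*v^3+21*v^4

By the rational root theorem, v = 4/3 is a root, so (3*v−4) divides it; the quotient is 7*v^3−20*v^2−197*v+390.
Next, v = 13/7 is a root, giving the factor (7*v−13) and quotient v^2−v−30.
The remaining quadratic factors as (v−6)(v+5).

(3*v−4)*(7*v−13)*(v+5)*(v−6)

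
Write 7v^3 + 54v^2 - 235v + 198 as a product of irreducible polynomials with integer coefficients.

Among the possible rational roots, v = -11 is a root, giving the factor (v + 11) and quotient 7v^2 - 23v + 18.
The remaining quadratic factors as (7v - 9)(v - 2).

(7v - 9)(v + 11)(v - 2)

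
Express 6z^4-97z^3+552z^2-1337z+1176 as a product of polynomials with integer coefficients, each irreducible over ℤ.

(2z-7)(3z-8)(z-3)(z-7)

Among the possible rational roots, z = 3 is a root, so (z-3) is a factor; dividing leaves 6z^3-79z^2+315z-392.
Next, z = 8/3 is a root, so (3z-8) divides it; the quotient is 2z^2-21z+49.
The remaining quadratic factors as (z-7)(2z-7).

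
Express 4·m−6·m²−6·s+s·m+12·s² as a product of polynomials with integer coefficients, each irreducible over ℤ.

Group: 4·s·(3·s−2·m) + (3·m−2)·(3·s−2·m); both groups contain (3·s−2·m).

(3·s−2·m)·(4·s+3·m−2)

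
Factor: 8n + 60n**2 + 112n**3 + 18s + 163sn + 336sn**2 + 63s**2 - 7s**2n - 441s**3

-(7s - 7n - 2)(7s + 4n + 1)(9s + 4n)

Group: 7s(-63s**2 - 64sn - 9s - 16n**2 - 4n) + (-7n - 2)(-63s**2 - 64sn - 9s - 16n**2 - 4n); both groups contain (-63s**2 - 64sn - 9s - 16n**2 - 4n), so (7s - 7n - 2) is a factor with cofactor -63s**2 - 64sn - 9s - 16n**2 - 4n.
The cofactor groups again: -63s**2 - 64sn - 9s - 16n**2 - 4n = -9s(7s + 4n + 1) - 4n(7s + 4n + 1); both groups contain (7s + 4n + 1), giving -(9s + 4n)(7s + 4n + 1).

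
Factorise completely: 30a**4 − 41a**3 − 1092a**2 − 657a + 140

(5a + 4)(6a − 1)(a + 5)(a − 7)

Trying the rational-root candidates, a = 1/6 is a root, so (6a − 1) divides it; the quotient is 5a**3 − 6a**2 − 183a − 140.
Continuing, a = −4/5 is a root, so (5a + 4) is a factor; dividing leaves a**2 − 2a − 35.
The remaining quadratic factors as (a − 7)(a + 5).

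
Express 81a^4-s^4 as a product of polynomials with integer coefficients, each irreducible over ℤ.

(3a)⁴ − (s)⁴ = ((3a)² − (s)²)((3a)² + (s)²); the first factor splits again, the second (9a^2+s^2) is irreducible.

(3a+s)(3a-s)(9a^2+s^2)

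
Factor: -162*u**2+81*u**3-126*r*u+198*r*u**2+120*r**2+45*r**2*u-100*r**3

-(4*r+3*u)*(5*r+3*u-6)*(5*r-9*u)

Group: 4*r*(-25*r**2+30*r*u+30*r+27*u**2-54*u) + 3*u*(-25*r**2+30*r*u+30*r+27*u**2-54*u); both groups contain (-25*r**2+30*r*u+30*r+27*u**2-54*u), so (4*r+3*u) is a factor with cofactor -25*r**2+30*r*u+30*r+27*u**2-54*u.
The cofactor groups again: -25*r**2+30*r*u+30*r+27*u**2-54*u = -5*r*(5*r+3*u-6) + 9*u*(5*r+3*u-6); both groups contain (5*r+3*u-6), giving -(5*r-9*u)*(5*r+3*u-6).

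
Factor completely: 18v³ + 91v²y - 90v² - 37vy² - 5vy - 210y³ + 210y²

(2v - 3y)(9v + 14y)(v + 5y - 5)

Group: 9v(2v² + 7vy - 10v - 15y² + 15y) + 14y(2v² + 7vy - 10v - 15y² + 15y); both groups contain (2v² + 7vy - 10v - 15y² + 15y), so (9v + 14y) is a factor with cofactor 2v² + 7vy - 10v - 15y² + 15y.
The cofactor groups again: 2v² + 7vy - 10v - 15y² + 15y = 2v(v + 5y - 5) - 3y(v + 5y - 5); both groups contain (v + 5y - 5), giving (2v - 3y)(v + 5y - 5).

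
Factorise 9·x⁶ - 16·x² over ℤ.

x²·(3·x² + 4)·(3·x² - 4)

Factor out x² first: what remains is 9·x⁴ - 16.
Recognize a difference of squares with the parts 3·x² and 4.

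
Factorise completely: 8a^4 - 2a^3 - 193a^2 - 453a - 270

Testing divisors of the constant over divisors of the leading coefficient, a = -1 is a root, so (a + 1) is a factor; dividing leaves 8a^3 - 10a^2 - 183a - 270.
Continuing, a = -9/4 is a root, so (4a + 9) is a factor; dividing leaves 2a^2 - 7a - 30.
The remaining quadratic factors as (2a + 5)(a - 6).

(2a + 5)(4a + 9)(a + 1)(a - 6)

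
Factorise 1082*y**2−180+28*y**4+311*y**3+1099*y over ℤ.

(4*y+9)*(7*y−1)*(y+4)*(y+5)

Trying the rational-root candidates, y = −5 is a root, giving the factor (y+5) and quotient 28*y**3+171*y**2+227*y−36.
Then y = 1/7 is a root, giving the factor (7*y−1) and quotient 4*y**2+25*y+36.
The remaining quadratic factors as (4*y+9)(y+4).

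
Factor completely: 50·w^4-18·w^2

Factor out 2·w^2, leaving 25·w^2-9, which is a difference of two squares.

2·w^2·(5·w+3)·(5·w-3)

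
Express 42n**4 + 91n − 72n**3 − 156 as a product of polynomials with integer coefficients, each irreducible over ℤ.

(7n − 12)(6n**3 + 13)

Group as (42n**4 + 91n) + (−72n**3 − 156) = 7n(6n**3 + 13) − 12(6n**3 + 13).
Both groups share the factor (6n**3 + 13).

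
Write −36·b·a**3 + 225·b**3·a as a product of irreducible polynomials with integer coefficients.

9·a·b·(5·b − 2·a)·(5·b + 2·a)

Factor out 9·b·a, leaving 25·b**2 − 4·a**2, which is a difference of two squares.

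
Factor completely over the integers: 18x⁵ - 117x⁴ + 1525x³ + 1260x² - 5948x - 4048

(3x + 2)(6x + 11)(x - 2)(x² - 7x + 92)

By the rational root theorem, x = 2 is a root, giving the factor (x - 2) and quotient 18x⁴ - 81x³ + 1363x² + 3986x + 2024.
Then x = -11/6 is a root, so (6x + 11) divides it; the quotient is 3x³ - 19x² + 262x + 184.
Then x = -2/3 is a root, so (3x + 2) divides it; the quotient is x² - 7x + 92.
The quadratic x² - 7x + 92 has discriminant -319 < 0 and is irreducible over ℤ.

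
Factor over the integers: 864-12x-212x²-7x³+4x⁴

(4x+9)(x+6)(x-2)(x-8)

By the rational root theorem, x = -9/4 is a root, so (4x+9) divides it; the quotient is x³-4x²-44x+96.
Next, x = -6 is a root, so (x+6) is a factor; dividing leaves x²-10x+16.
The remaining quadratic factors as (x-8)(x-2).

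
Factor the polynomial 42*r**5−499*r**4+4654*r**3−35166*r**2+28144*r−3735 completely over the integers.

Trying the rational-root candidates, r = 1/6 is a root, giving the factor (6*r−1) and quotient 7*r**4−82*r**3+762*r**2−5734*r+3735.
Then r = 5/7 is a root, so (7*r−5) is a factor; dividing leaves r**3−11*r**2+101*r−747.
Next, r = 9 is a root, so (r−9) divides it; the quotient is r**2−2*r+83.
The quadratic r**2−2*r+83 has discriminant −328 < 0 and is irreducible over ℤ.

(6*r−1)*(7*r−5)*(r−9)*(r**2−2*r+83)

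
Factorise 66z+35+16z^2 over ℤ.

Need a pair with product 16·35 = 560 and sum 66: that's 10 and 56.
Split the middle term: 16z^2+10z + 56z+35 = 2z(8z+5) + 7(8z+5).

(2z+7)(8z+5)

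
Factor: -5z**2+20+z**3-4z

Trying the rational-root candidates, z = -2 is a root, so (z+2) divides it; the quotient is z**2-7z+10.
The remaining quadratic factors as (z-5)(z-2).

(z+2)(z-2)(z-5)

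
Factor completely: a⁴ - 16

Write as (a²)² − (4)², then factor a² - 4 once more.

(a + 2)(a - 2)(a² + 4)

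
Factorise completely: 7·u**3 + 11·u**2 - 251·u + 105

(7·u - 3)·(u + 7)·(u - 5)

By the rational root theorem, u = -7 is a root, giving the factor (u + 7) and quotient 7·u**2 - 38·u + 15.
The remaining quadratic factors as (u - 5)(7·u - 3).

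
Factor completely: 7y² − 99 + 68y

Need a pair with product 7·(−99) = −693 and sum 68: that's 77 and −9.
Split the middle term: 7y² + 77y − 9y − 99 = 7y(y + 11) − 9(y + 11).

(7y − 9)(y + 11)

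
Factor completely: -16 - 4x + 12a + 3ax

Group as (3ax + 12a) + (-4x - 16) = 3a(x + 4) - 4(x + 4).
Both groups share the factor (x + 4).

(3a - 4)(x + 4)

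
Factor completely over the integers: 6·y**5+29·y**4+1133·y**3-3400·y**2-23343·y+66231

Trying the rational-root candidates, y = 11/3 is a root, giving the factor (3·y-11) and quotient 2·y**4+17·y**3+440·y**2+480·y-6021.
Continuing, y = 3 is a root, giving the factor (y-3) and quotient 2·y**3+23·y**2+509·y+2007.
Continuing, y = -9/2 is a root, so (2·y+9) divides it; the quotient is y**2+7·y+223.
The quadratic y**2+7·y+223 has discriminant -843 < 0 and is irreducible over ℤ.

(2·y+9)·(3·y-11)·(y-3)·(y**2+7·y+223)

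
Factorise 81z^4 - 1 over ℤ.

Write as (9z^2)² − (1)², then factor 9z^2 - 1 once more.

(3z + 1)(3z - 1)(9z^2 + 1)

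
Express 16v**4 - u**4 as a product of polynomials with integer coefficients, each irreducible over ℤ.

Write as (4v**2)² − (u**2)², then factor 4v**2 - u**2 once more.

(2v - u)(2v + u)(4v**2 + u**2)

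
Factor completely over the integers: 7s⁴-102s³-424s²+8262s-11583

(7s-11)(s+9)(s-13)(s-9)

Testing divisors of the constant over divisors of the leading coefficient, s = 11/7 is a root, giving the factor (7s-11) and quotient s³-13s²-81s+1053.
Then s = 13 is a root, so (s-13) divides it; the quotient is s²-81.
The remaining quadratic factors as (s-9)(s+9).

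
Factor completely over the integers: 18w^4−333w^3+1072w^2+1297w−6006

(3w−11)(6w+13)(w−14)(w−3)

By the rational root theorem, w = 14 is a root, so (w−14) is a factor; dividing leaves 18w^3−81w^2−62w+429.
Continuing, w = 3 is a root, so (w−3) is a factor; dividing leaves 18w^2−27w−143.
The remaining quadratic factors as (3w−11)(6w+13).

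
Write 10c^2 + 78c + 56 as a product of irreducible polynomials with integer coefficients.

2(5c + 4)(c + 7)

Pull out the common factor 2, then factor the remaining trinomial.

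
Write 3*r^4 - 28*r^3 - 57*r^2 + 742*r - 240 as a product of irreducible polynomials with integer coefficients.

Testing divisors of the constant over divisors of the leading coefficient, r = 8 is a root, so (r - 8) divides it; the quotient is 3*r^3 - 4*r^2 - 89*r + 30.
Then r = -5 is a root, giving the factor (r + 5) and quotient 3*r^2 - 19*r + 6.
The remaining quadratic factors as (r - 6)(3*r - 1).

(3*r - 1)*(r + 5)*(r - 6)*(r - 8)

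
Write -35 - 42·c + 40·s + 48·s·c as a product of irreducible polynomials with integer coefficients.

Group as (48·s·c + 40·s) + (-42·c - 35) = 8·s·(6·c + 5) - 7·(6·c + 5).
Both groups share the factor (6·c + 5).

(6·c + 5)·(8·s - 7)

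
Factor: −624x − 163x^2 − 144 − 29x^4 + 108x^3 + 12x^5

Trying the rational-root candidates, x = −1/4 is a root, giving the factor (4x + 1) and quotient 3x^4 − 8x^3 + 29x^2 − 48x − 144.
Then x = −4/3 is a root, giving the factor (3x + 4) and quotient x^3 − 4x^2 + 15x − 36.
Continuing, x = 3 is a root, giving the factor (x − 3) and quotient x^2 − x + 12.
The quadratic x^2 − x + 12 has discriminant −47 < 0 and is irreducible over ℤ.

(3x + 4)(4x + 1)(x − 3)(x^2 − x + 12)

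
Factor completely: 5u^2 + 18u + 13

Need a pair with product 5·13 = 65 and sum 18: that's 5 and 13.
Split the middle term: 5u^2 + 5u + 13u + 13 = 5u(u + 1) + 13(u + 1).

(5u + 13)(u + 1)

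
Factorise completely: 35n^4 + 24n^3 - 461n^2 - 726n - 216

(5n + 2)(7n + 9)(n + 3)(n - 4)

Trying the rational-root candidates, n = -2/5 is a root, so (5n + 2) divides it; the quotient is 7n^3 + 2n^2 - 93n - 108.
Continuing, n = 4 is a root, so (n - 4) divides it; the quotient is 7n^2 + 30n + 27.
The remaining quadratic factors as (n + 3)(7n + 9).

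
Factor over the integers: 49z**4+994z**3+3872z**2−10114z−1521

By the rational root theorem, z = −1/7 is a root, giving the factor (7z+1) and quotient 7z**3+141z**2+533z−1521.
Then z = −13 is a root, so (z+13) is a factor; dividing leaves 7z**2+50z−117.
The remaining quadratic factors as (7z−13)(z+9).

(7z+1)(7z−13)(z+13)(z+9)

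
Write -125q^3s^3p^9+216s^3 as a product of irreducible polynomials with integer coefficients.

-s^3(5qp^3-6)(25q^2p^6+30qp^3+36)

Pull out the common factor s^3, leaving -125q^3p^9+216.
Recognize a difference of cubes with the parts 6 and 5qp^3.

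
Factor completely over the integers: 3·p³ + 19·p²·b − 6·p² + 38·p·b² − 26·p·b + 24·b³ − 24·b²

(p + 2·b − 2)·(p + 3·b)·(3·p + 4·b)

Group: 3·p·(p² + 5·p·b − 2·p + 6·b² − 6·b) + 4·b·(p² + 5·p·b − 2·p + 6·b² − 6·b); both groups contain (p² + 5·p·b − 2·p + 6·b² − 6·b), so (3·p + 4·b) is a factor with cofactor p² + 5·p·b − 2·p + 6·b² − 6·b.
The cofactor groups again: p² + 5·p·b − 2·p + 6·b² − 6·b = p·(p + 3·b) + (2·b − 2)·(p + 3·b); both groups contain (p + 3·b), giving (p + 2·b − 2)·(p + 3·b).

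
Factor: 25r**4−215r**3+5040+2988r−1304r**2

By the rational root theorem, r = 12 is a root, giving the factor (r−12) and quotient 25r**3+85r**2−284r−420.
Next, r = −5 is a root, so (r+5) divides it; the quotient is 25r**2−40r−84.
The remaining quadratic factors as (5r+6)(5r−14).

(5r+6)(5r−14)(r+5)(r−12)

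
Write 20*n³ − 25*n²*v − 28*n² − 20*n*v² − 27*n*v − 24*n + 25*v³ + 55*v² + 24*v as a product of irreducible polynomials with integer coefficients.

Group: n*(20*n² − 5*n*v − 28*n − 25*v² − 55*v − 24) − v*(20*n² − 5*n*v − 28*n − 25*v² − 55*v − 24); both groups contain (20*n² − 5*n*v − 28*n − 25*v² − 55*v − 24), so (n − v) is a factor with cofactor 20*n² − 5*n*v − 28*n − 25*v² − 55*v − 24.
The cofactor groups again: 20*n² − 5*n*v − 28*n − 25*v² − 55*v − 24 = 4*n*(5*n + 5*v + 3) + (−5*v − 8)*(5*n + 5*v + 3); both groups contain (5*n + 5*v + 3), giving (4*n − 5*v − 8)*(5*n + 5*v + 3).

(4*n − 5*v − 8)*(5*n + 5*v + 3)*(n − v)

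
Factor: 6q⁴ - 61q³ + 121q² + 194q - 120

(2q - 1)(3q + 4)(q - 5)(q - 6)

By the rational root theorem, q = -4/3 is a root, so (3q + 4) divides it; the quotient is 2q³ - 23q² + 71q - 30.
Next, q = 1/2 is a root, so (2q - 1) is a factor; dividing leaves q² - 11q + 30.
The remaining quadratic factors as (q - 6)(q - 5).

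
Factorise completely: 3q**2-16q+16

(3q-4)(q-4)

Need a pair with product 3·16 = 48 and sum -16: that's -4 and -12.
Split the middle term: 3q**2-4q - 12q+16 = q(3q-4) - 4(3q-4).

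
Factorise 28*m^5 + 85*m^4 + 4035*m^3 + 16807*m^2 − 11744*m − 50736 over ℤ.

(4*m + 7)*(7*m − 12)*(m + 4)*(m^2 − m + 151)

By the rational root theorem, m = −7/4 is a root, so (4*m + 7) is a factor; dividing leaves 7*m^4 + 9*m^3 + 993*m^2 + 2464*m − 7248.
Next, m = 12/7 is a root, so (7*m − 12) divides it; the quotient is m^3 + 3*m^2 + 147*m + 604.
Then m = −4 is a root, so (m + 4) divides it; the quotient is m^2 − m + 151.
The quadratic m^2 − m + 151 has discriminant −603 < 0 and is irreducible over ℤ.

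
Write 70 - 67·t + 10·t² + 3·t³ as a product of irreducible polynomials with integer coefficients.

(3·t - 5)·(t + 7)·(t - 2)

Trying the rational-root candidates, t = 2 is a root, so (t - 2) is a factor; dividing leaves 3·t² + 16·t - 35.
The remaining quadratic factors as (3·t - 5)(t + 7).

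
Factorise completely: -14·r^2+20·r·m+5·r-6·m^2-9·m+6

-(2·r-2·m+1)·(7·r-3·m-6)

Group: -7·r·(2·r-2·m+1) + (3·m+6)·(2·r-2·m+1); both groups contain (2·r-2·m+1).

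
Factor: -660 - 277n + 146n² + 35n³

Testing divisors of the constant over divisors of the leading coefficient, n = -5 is a root, so (n + 5) divides it; the quotient is 35n² - 29n - 132.
The remaining quadratic factors as (7n + 11)(5n - 12).

(5n - 12)(7n + 11)(n + 5)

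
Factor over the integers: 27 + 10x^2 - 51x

(2x - 9)(5x - 3)

Need a pair with product 10·27 = 270 and sum -51: that's -45 and -6.
Split the middle term: 10x^2 - 45x - 6x + 27 = 5x(2x - 9) - 3(2x - 9).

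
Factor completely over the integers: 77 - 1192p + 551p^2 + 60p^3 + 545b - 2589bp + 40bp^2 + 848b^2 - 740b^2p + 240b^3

(12b - 4p + 7)(4b + p + 11)(5b - 15p + 1)

Group: 12b(20b^2 - 55bp + 59b - 15p^2 - 164p + 11) + (-4p + 7)(20b^2 - 55bp + 59b - 15p^2 - 164p + 11); both groups contain (20b^2 - 55bp + 59b - 15p^2 - 164p + 11), so (12b - 4p + 7) is a factor with cofactor 20b^2 - 55bp + 59b - 15p^2 - 164p + 11.
The cofactor groups again: 20b^2 - 55bp + 59b - 15p^2 - 164p + 11 = 4b(5b - 15p + 1) + (p + 11)(5b - 15p + 1); both groups contain (5b - 15p + 1), giving (4b + p + 11)(5b - 15p + 1).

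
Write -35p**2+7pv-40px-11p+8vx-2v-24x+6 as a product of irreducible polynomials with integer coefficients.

Group: -7p(5p-v+3) + (-8x+2)(5p-v+3); both groups contain (5p-v+3).

-(5p-v+3)(7p+8x-2)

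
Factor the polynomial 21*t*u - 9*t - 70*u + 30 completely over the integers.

Group as (21*t*u - 9*t) + (-70*u + 30) = 3*t*(7*u - 3) - 10*(7*u - 3).
Both groups share the factor (7*u - 3).

(3*t - 10)*(7*u - 3)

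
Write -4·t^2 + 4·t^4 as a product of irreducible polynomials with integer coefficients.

Pull out the common factor 4·t^2, leaving t^2 - 1.
Recognize a difference of squares with the parts t and 1.

4·t^2·(t + 1)·(t - 1)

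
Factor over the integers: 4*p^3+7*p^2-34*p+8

(4*p-1)*(p+4)*(p-2)

Trying the rational-root candidates, p = 1/4 is a root, so (4*p-1) divides it; the quotient is p^2+2*p-8.
The remaining quadratic factors as (p-2)(p+4).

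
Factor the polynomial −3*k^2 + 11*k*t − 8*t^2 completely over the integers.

−(3*k − 8*t)*(k − t)

Group: −k*(3*k − 8*t) + t*(3*k − 8*t); both groups contain (3*k − 8*t).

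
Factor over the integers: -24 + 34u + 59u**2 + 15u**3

(3u + 4)(5u - 2)(u + 3)

Testing divisors of the constant over divisors of the leading coefficient, u = -4/3 is a root, so (3u + 4) is a factor; dividing leaves 5u**2 + 13u - 6.
The remaining quadratic factors as (5u - 2)(u + 3).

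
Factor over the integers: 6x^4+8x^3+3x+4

Group as (6x^4+3x) + (8x^3+4) = 3x(2x^3+1) + 4(2x^3+1).
Both groups share the factor (2x^3+1).

(3x+4)(2x^3+1)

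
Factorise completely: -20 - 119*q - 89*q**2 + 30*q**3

(5*q + 1)*(6*q + 5)*(q - 4)

Testing divisors of the constant over divisors of the leading coefficient, q = -5/6 is a root, giving the factor (6*q + 5) and quotient 5*q**2 - 19*q - 4.
The remaining quadratic factors as (5*q + 1)(q - 4).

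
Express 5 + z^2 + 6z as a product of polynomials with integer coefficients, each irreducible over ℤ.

(z + 1)(z + 5)

Two integers with product 5 and sum 6 are 5 and 1.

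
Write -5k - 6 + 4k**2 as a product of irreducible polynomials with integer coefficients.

(4k + 3)(k - 2)

Need a pair with product 4·(-6) = -24 and sum -5: that's -8 and 3.
Split the middle term: 4k**2 - 8k + 3k - 6 = 4k(k - 2) + 3(k - 2).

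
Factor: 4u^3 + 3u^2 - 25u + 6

Among the possible rational roots, u = 1/4 is a root, so (4u - 1) divides it; the quotient is u^2 + u - 6.
The remaining quadratic factors as (u - 2)(u + 3).

(4u - 1)(u + 3)(u - 2)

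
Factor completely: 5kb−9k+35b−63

(5b−9)(k+7)

Group as (5kb−9k) + (35b−63) = k(5b−9) + 7(5b−9).
Both groups share the factor (5b−9).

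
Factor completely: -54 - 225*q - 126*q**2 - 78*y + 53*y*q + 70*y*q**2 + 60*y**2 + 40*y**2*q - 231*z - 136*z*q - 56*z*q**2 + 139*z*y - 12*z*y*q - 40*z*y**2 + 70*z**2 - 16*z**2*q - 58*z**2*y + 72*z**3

(2*z - 2*q - 3)*(4*z - 5*y + 9)*(9*z + 4*y + 7*q + 2)

Group: 9*z*(8*z**2 - 10*z*y - 8*z*q + 6*z + 10*y*q + 15*y - 18*q - 27) + (4*y + 7*q + 2)*(8*z**2 - 10*z*y - 8*z*q + 6*z + 10*y*q + 15*y - 18*q - 27); both groups contain (8*z**2 - 10*z*y - 8*z*q + 6*z + 10*y*q + 15*y - 18*q - 27), so (9*z + 4*y + 7*q + 2) is a factor with cofactor 8*z**2 - 10*z*y - 8*z*q + 6*z + 10*y*q + 15*y - 18*q - 27.
The cofactor groups again: 8*z**2 - 10*z*y - 8*z*q + 6*z + 10*y*q + 15*y - 18*q - 27 = 4*z*(2*z - 2*q - 3) + (-5*y + 9)*(2*z - 2*q - 3); both groups contain (2*z - 2*q - 3), giving (4*z - 5*y + 9)*(2*z - 2*q - 3).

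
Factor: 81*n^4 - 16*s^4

Write as (9*n^2)² − (4*s^2)², then factor 9*n^2 - 4*s^2 once more.

(3*n + 2*s)*(3*n - 2*s)*(9*n^2 + 4*s^2)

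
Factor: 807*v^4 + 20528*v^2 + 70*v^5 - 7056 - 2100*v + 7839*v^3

(2*v + 7)*(5*v + 3)*(7*v - 4)*(v^2 + 8*v + 84)

By the rational root theorem, v = -7/2 is a root, so (2*v + 7) divides it; the quotient is 35*v^4 + 281*v^3 + 2936*v^2 - 12*v - 1008.
Next, v = -3/5 is a root, so (5*v + 3) is a factor; dividing leaves 7*v^3 + 52*v^2 + 556*v - 336.
Next, v = 4/7 is a root, giving the factor (7*v - 4) and quotient v^2 + 8*v + 84.
The quadratic v^2 + 8*v + 84 has discriminant -272 < 0 and is irreducible over ℤ.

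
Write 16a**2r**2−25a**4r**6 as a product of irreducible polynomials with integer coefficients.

Pull out the common factor a**2r**2, leaving −25a**2r**4+16.
Recognize a difference of squares with the parts 4 and 5ar**2.

−a**2r**2(5ar**2+4)(5ar**2−4)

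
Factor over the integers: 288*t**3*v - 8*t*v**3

8*t*v*(6*t + v)*(6*t - v)

Every term has a factor of 8*t*v. Then 36*t**2 - v**2 = (6*t)² − (v)².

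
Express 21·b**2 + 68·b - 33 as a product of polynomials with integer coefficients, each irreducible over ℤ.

Need a pair with product 21·(-33) = -693 and sum 68: that's -9 and 77.
Split the middle term: 21·b**2 - 9·b + 77·b - 33 = 3·b·(7·b - 3) + 11·(7·b - 3).

(3·b + 11)·(7·b - 3)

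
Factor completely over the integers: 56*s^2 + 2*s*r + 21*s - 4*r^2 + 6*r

Group: 7*s*(8*s - 2*r + 3) + 2*r*(8*s - 2*r + 3); both groups contain (8*s - 2*r + 3).

(8*s - 2*r + 3)*(7*s + 2*r)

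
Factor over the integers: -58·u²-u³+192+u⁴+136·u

Among the possible rational roots, u = -8 is a root, so (u+8) is a factor; dividing leaves u³-9·u²+14·u+24.
Continuing, u = 4 is a root, so (u-4) is a factor; dividing leaves u²-5·u-6.
The remaining quadratic factors as (u+1)(u-6).

(u+1)·(u+8)·(u-4)·(u-6)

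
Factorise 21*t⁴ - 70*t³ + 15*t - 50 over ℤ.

Group as (21*t⁴ + 15*t) + (-70*t³ - 50) = 3*t*(7*t³ + 5) - 10*(7*t³ + 5).
Both groups share the factor (7*t³ + 5).

(3*t - 10)*(7*t³ + 5)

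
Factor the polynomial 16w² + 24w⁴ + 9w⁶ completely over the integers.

Factor out w² first: what remains is 9w⁴ + 24w² + 16.
Recognize a perfect-square trinomial with the parts 3w² and 4.

w²(3w² + 4)²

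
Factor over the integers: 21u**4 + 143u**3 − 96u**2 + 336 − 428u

(3u − 4)(7u − 6)(u + 2)(u + 7)

Among the possible rational roots, u = −2 is a root, so (u + 2) divides it; the quotient is 21u**3 + 101u**2 − 298u + 168.
Next, u = −7 is a root, giving the factor (u + 7) and quotient 21u**2 − 46u + 24.
The remaining quadratic factors as (3u − 4)(7u − 6).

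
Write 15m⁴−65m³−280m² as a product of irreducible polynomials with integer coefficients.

5m²(3m+8)(m−7)

Pull out the common factor 5m², then factor the remaining trinomial.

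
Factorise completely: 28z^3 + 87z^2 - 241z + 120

(4z - 3)(7z - 8)(z + 5)

By the rational root theorem, z = 3/4 is a root, so (4z - 3) divides it; the quotient is 7z^2 + 27z - 40.
The remaining quadratic factors as (z + 5)(7z - 8).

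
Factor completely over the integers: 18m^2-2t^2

Factor out 2, leaving 9m^2-t^2, which is a difference of two squares.

2(3m+t)(3m-t)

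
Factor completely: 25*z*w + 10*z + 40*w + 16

Group as (25*z*w + 10*z) + (40*w + 16) = 5*z*(5*w + 2) + 8*(5*w + 2).
Both groups share the factor (5*w + 2).

(5*w + 2)*(5*z + 8)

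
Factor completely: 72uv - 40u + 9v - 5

(8u + 1)(9v - 5)

Group as (72uv - 40u) + (9v - 5) = 8u(9v - 5) + (9v - 5).
Both groups share the factor (9v - 5).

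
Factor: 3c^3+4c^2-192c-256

By the rational root theorem, c = -8 is a root, so (c+8) divides it; the quotient is 3c^2-20c-32.
The remaining quadratic factors as (c-8)(3c+4).

(3c+4)(c+8)(c-8)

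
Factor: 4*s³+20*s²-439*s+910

(2*s-13)*(2*s-5)*(s+14)

By the rational root theorem, s = 13/2 is a root, so (2*s-13) divides it; the quotient is 2*s²+23*s-70.
The remaining quadratic factors as (s+14)(2*s-5).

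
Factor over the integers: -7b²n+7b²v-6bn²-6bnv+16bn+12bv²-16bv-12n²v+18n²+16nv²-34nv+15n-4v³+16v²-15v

-(7b+6n-2v+5)(b+2v-3)(n-v)

Group: 7b(-bn+bv-2nv+3n+2v²-3v) + (6n-2v+5)(-bn+bv-2nv+3n+2v²-3v); both groups contain (-bn+bv-2nv+3n+2v²-3v), so (7b+6n-2v+5) is a factor with cofactor -bn+bv-2nv+3n+2v²-3v.
The cofactor groups again: -bn+bv-2nv+3n+2v²-3v = -n(b+2v-3) + v(b+2v-3); both groups contain (b+2v-3), giving -(n-v)(b+2v-3).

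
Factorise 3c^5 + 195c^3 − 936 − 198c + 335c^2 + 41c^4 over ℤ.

(3c − 4)(c + 3)(c + 6)(c^2 + 6c + 13)

Trying the rational-root candidates, c = 4/3 is a root, so (3c − 4) is a factor; dividing leaves c^4 + 15c^3 + 85c^2 + 225c + 234.
Then c = −3 is a root, giving the factor (c + 3) and quotient c^3 + 12c^2 + 49c + 78.
Next, c = −6 is a root, so (c + 6) divides it; the quotient is c^2 + 6c + 13.
The quadratic c^2 + 6c + 13 has discriminant −16 < 0 and is irreducible over ℤ.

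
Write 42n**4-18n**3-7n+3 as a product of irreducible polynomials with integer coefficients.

Group as (42n**4-7n) + (-18n**3+3) = 7n(6n**3-1) - 3(6n**3-1).
Both groups share the factor (6n**3-1).

(7n-3)(6n**3-1)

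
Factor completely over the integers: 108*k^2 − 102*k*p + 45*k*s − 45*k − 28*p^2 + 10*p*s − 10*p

Group: 12*k*(9*k + 2*p) + (−14*p + 5*s − 5)*(9*k + 2*p); both groups contain (9*k + 2*p).

(12*k − 14*p + 5*s − 5)*(9*k + 2*p)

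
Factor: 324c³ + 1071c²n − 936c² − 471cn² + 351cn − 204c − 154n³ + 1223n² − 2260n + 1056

Group: 3c(108c² − 39cn − 24c − 14n² + 101n − 132) + (11n − 8)(108c² − 39cn − 24c − 14n² + 101n − 132); both groups contain (108c² − 39cn − 24c − 14n² + 101n − 132), so (3c + 11n − 8) is a factor with cofactor 108c² − 39cn − 24c − 14n² + 101n − 132.
The cofactor groups again: 108c² − 39cn − 24c − 14n² + 101n − 132 = 9c(12c − 7n + 12) + (2n − 11)(12c − 7n + 12); both groups contain (12c − 7n + 12), giving (9c + 2n − 11)(12c − 7n + 12).

(12c − 7n + 12)(3c + 11n − 8)(9c + 2n − 11)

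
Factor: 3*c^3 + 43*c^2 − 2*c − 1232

(3*c − 14)*(c + 11)*(c + 8)

Among the possible rational roots, c = −8 is a root, so (c + 8) is a factor; dividing leaves 3*c^2 + 19*c − 154.
The remaining quadratic factors as (3*c − 14)(c + 11).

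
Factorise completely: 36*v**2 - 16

4*(3*v + 2)*(3*v - 2)

Pull out the common factor 4; 9*v**2 - 4 is a difference of squares.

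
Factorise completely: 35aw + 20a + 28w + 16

(5a + 4)(7w + 4)

Group as (35aw + 20a) + (28w + 16) = 5a(7w + 4) + 4(7w + 4).
Both groups share the factor (7w + 4).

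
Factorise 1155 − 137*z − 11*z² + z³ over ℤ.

Among the possible rational roots, z = 15 is a root, so (z − 15) is a factor; dividing leaves z² + 4*z − 77.
The remaining quadratic factors as (z + 11)(z − 7).

(z + 11)*(z − 15)*(z − 7)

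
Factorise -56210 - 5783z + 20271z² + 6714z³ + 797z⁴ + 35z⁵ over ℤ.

(5z + 11)(7z - 10)(z + 7)(z² + 15z + 73)

By the rational root theorem, z = -11/5 is a root, so (5z + 11) divides it; the quotient is 7z⁴ + 144z³ + 1026z² + 1797z - 5110.
Next, z = -7 is a root, so (z + 7) is a factor; dividing leaves 7z³ + 95z² + 361z - 730.
Then z = 10/7 is a root, so (7z - 10) is a factor; dividing leaves z² + 15z + 73.
The quadratic z² + 15z + 73 has discriminant -67 < 0 and is irreducible over ℤ.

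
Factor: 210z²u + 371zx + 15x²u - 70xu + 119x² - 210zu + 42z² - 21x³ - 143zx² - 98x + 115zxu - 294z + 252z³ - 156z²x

Group: 3z(84z² - 80zx + 70zu + 14z - 21x² + 15xu + 119x - 70u - 98) + x(84z² - 80zx + 70zu + 14z - 21x² + 15xu + 119x - 70u - 98); both groups contain (84z² - 80zx + 70zu + 14z - 21x² + 15xu + 119x - 70u - 98), so (3z + x) is a factor with cofactor 84z² - 80zx + 70zu + 14z - 21x² + 15xu + 119x - 70u - 98.
The cofactor groups again: 84z² - 80zx + 70zu + 14z - 21x² + 15xu + 119x - 70u - 98 = 6z(14z + 3x - 14) + (-7x + 5u + 7)(14z + 3x - 14); both groups contain (14z + 3x - 14), giving (6z - 7x + 5u + 7)(14z + 3x - 14).

(14z + 3x - 14)(6z - 7x + 5u + 7)(3z + x)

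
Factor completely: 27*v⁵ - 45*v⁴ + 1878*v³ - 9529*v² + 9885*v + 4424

Trying the rational-root candidates, v = -1/3 is a root, so (3*v + 1) divides it; the quotient is 9*v⁴ - 18*v³ + 632*v² - 3387*v + 4424.
Continuing, v = 7/3 is a root, so (3*v - 7) divides it; the quotient is 3*v³ + v² + 213*v - 632.
Continuing, v = 8/3 is a root, so (3*v - 8) is a factor; dividing leaves v² + 3*v + 79.
The quadratic v² + 3*v + 79 has discriminant -307 < 0 and is irreducible over ℤ.

(3*v + 1)*(3*v - 7)*(3*v - 8)*(v² + 3*v + 79)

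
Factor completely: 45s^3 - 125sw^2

5s(3s + 5w)(3s - 5w)

Pull out the common factor 5s; 9s^2 - 25w^2 is a difference of squares.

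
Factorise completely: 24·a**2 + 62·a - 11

(4·a + 11)·(6·a - 1)

Need a pair with product 24·(-11) = -264 and sum 62: that's -4 and 66.
Split the middle term: 24·a**2 - 4·a + 66·a - 11 = 4·a·(6·a - 1) + 11·(6·a - 1).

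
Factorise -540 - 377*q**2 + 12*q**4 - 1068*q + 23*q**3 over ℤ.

(3*q + 2)*(4*q + 9)*(q + 5)*(q - 6)

Among the possible rational roots, q = 6 is a root, so (q - 6) is a factor; dividing leaves 12*q**3 + 95*q**2 + 193*q + 90.
Then q = -9/4 is a root, so (4*q + 9) divides it; the quotient is 3*q**2 + 17*q + 10.
The remaining quadratic factors as (3*q + 2)(q + 5).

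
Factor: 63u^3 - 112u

Pull out the common factor 7u; 9u^2 - 16 is a difference of squares.

7u(3u + 4)(3u - 4)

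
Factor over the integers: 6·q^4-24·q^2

6·q^2·(q+2)·(q-2)

Pull out the common factor 6·q^2; q^2-4 is a difference of squares.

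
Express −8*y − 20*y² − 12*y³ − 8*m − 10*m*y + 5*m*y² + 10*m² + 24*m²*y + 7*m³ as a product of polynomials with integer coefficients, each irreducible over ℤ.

(7*m − 4*y − 4)*(m + 3*y + 2)*(m + y)

Group: m*(7*m² + 17*m*y + 10*m − 12*y² − 20*y − 8) + y*(7*m² + 17*m*y + 10*m − 12*y² − 20*y − 8); both groups contain (7*m² + 17*m*y + 10*m − 12*y² − 20*y − 8), so (m + y) is a factor with cofactor 7*m² + 17*m*y + 10*m − 12*y² − 20*y − 8.
The cofactor groups again: 7*m² + 17*m*y + 10*m − 12*y² − 20*y − 8 = m*(7*m − 4*y − 4) + (3*y + 2)*(7*m − 4*y − 4); both groups contain (7*m − 4*y − 4), giving (m + 3*y + 2)*(7*m − 4*y − 4).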